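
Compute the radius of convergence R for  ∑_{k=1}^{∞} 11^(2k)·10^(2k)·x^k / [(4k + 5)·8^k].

R = 2/3025

The ratio of consecutive coefficients is [(4k + 5)/(4(k+1) + 5)] · 121·100/8 → 3025/2.
Convergence for |x| · 3025/2 < 1, i.e. |x| < 2/3025. So R = 2/3025.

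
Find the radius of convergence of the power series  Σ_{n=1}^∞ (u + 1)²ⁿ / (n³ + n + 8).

R = 1

The ratio of consecutive coefficients is (n³ + n + 8)/((n+1)³ + (n+1) + 8) → 1.
Writing y = (u + 1)², the series in y has radius 1, so |u + 1| < √(1) = 1 and R = 1.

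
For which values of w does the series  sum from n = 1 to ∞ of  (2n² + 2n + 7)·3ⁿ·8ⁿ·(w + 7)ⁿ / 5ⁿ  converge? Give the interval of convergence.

(-173/24, -163/24)

Apply the ratio test: |a_{n+1}| / |a_n| = [(2(n+1)² + 2(n+1) + 7)/(2n² + 2n + 7)] · 3·8/5, which tends to 24/5 as n → ∞.
The series converges when 24/5 · |w + 7| < 1, giving R = 5/24.
Check w = -163/24: the terms have absolute value of order n², which does not tend to 0, so the series diverges by the divergence test.
Check w = -173/24: the terms have absolute value of order n², which does not tend to 0, so the series diverges by the divergence test.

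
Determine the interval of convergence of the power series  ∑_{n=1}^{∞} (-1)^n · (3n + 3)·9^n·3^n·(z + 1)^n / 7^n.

(-34/27, -20/27)

Ratio test: |a_{n+1}/a_n| = [(3(n+1) + 3)/(3n + 3)] · 9·3/7 → 27/7 as n → ∞.
Thus R = 1/(27/7) = 7/27.
Check z = -20/27: the n-th term does not approach 0; divergence by the term test.
At z = -34/27: the n-th term does not approach 0; divergence by the term test.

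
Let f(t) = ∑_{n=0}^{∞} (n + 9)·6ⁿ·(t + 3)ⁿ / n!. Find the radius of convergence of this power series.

R = ∞

Ratio test: |a_{n+1}/a_n| = ((n+1) + 9)/(n + 9) · 6 · 1/(n+1) → 0 as n → ∞.
The limit is 0, so the series converges for all t; R = ∞.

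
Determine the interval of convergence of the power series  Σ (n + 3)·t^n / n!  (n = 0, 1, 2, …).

Apply the ratio test: |a_{n+1}| / |a_n| = ((n+1) + 3)/(n + 3) · 1/(n+1), which tends to 0 as n → ∞.
Since the limit is 0 < 1 for every t, the series converges on all of ℝ and R = ∞.

(−∞, ∞)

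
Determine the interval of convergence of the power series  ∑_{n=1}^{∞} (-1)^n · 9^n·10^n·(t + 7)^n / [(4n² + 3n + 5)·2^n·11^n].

[-326/45, -304/45]

By the ratio test, |a_{n+1}/a_n| = [(4n² + 3n + 5)/(4(n+1)² + 3(n+1) + 5)] · 9·10/(2·11) → 45/11.
Hence the series converges for |t + 7| < 1/(45/11) = 11/45, so the radius of convergence is 11/45.
Check t = -304/45: the series is dominated by a constant times Σ 1/n², which converges (p = 2 > 1).
Endpoint t = -326/45: the terms are on the order of 1/n², so the series converges absolutely by comparison with the p-series (p = 2 > 1).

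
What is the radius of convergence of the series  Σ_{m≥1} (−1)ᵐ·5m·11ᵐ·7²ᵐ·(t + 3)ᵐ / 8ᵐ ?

R = 8/539

By the ratio test, |a_{m+1}/a_m| = [5(m+1)/5m] · 11·49/8 → 539/8.
The series converges when 539/8 · |t + 3| < 1, giving R = 8/539.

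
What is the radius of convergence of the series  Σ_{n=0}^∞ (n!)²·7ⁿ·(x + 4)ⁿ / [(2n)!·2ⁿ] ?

Ratio test: |a_{n+1}/a_n| = (n+1)²/[(2n+1)·(2n+2)] · 7/2 → 7/8 as n → ∞.
Hence the series converges for |x + 4| < 1/(7/8) = 8/7, so the radius of convergence is 8/7.

R = 8/7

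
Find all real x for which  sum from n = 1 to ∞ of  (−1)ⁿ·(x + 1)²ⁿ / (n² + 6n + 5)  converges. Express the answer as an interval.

[-2, 0]

Apply the ratio test: |a_{n+1}| / |a_n| = (n² + 6n + 5)/((n+1)² + 6(n+1) + 5), which tends to 1 as n → ∞.
Writing y = (x + 1)², the series in y has radius 1, so |x + 1| < √(1) = 1 and R = 1.
Endpoint x = 0: absolute convergence follows by limit comparison with Σ 1/n².
At x = -2: absolute convergence follows by limit comparison with Σ 1/n².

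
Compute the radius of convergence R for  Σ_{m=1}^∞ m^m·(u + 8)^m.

By the Cauchy root test, |a_m|^(1/m) = m → ∞.
Since the m-th root of |a_m| is unbounded, the series converges only at u = -8; R = 0.

R = 0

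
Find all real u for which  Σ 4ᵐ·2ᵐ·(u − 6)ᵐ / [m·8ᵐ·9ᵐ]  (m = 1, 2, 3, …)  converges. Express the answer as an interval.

By the ratio test, |a_{m+1}/a_m| = [m/(m+1)] · 4·2/(8·9) → 1/9.
Thus R = 1/(1/9) = 9.
Endpoint u = 15: comparison with the harmonic series Σ 1/m shows the series diverges.
At u = -3: convergence follows from the alternating series test (terms decrease monotonically to 0).

[-3, 15)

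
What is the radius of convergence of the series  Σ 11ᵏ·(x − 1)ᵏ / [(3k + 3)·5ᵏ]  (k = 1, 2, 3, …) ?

Ratio test: |a_{k+1}/a_k| = [(3k + 3)/(3(k+1) + 3)] · 11/5 → 11/5 as k → ∞.
Convergence for |x − 1| · 11/5 < 1, i.e. |x − 1| < 5/11. So R = 5/11.

R = 5/11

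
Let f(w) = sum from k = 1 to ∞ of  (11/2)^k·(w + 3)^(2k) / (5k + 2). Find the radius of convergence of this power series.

R = √22/11

The ratio of consecutive coefficients is [(5k + 2)/(5(k+1) + 2)] · 11/2 → 11/2.
Since the exponent of (w + 3) increases by 2 each term, convergence requires |w + 3|² < 2/11, hence R = √22/11.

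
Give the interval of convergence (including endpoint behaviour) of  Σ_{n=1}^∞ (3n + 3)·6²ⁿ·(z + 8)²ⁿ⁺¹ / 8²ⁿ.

(-28/3, -20/3)

By the ratio test, |a_{n+1}/a_n| = [(3(n+1) + 3)/(3n + 3)] · 36/64 → 9/16.
Since the exponent of (z + 8) increases by 2 each term, convergence requires |z + 8|² < 16/9, hence R = 4/3.
Check z = -20/3: the terms do not tend to 0, so the series diverges.
Check z = -28/3: the n-th term does not approach 0; divergence by the term test.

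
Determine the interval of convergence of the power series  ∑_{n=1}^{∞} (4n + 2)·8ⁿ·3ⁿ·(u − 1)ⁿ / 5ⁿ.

(19/24, 29/24)

The ratio of consecutive coefficients is [(4(n+1) + 2)/(4n + 2)] · 8·3/5 → 24/5.
Hence the series converges for |u − 1| < 1/(24/5) = 5/24, so the radius of convergence is 5/24.
At u = 29/24: the terms do not tend to 0, so the series diverges.
Check u = 19/24: the n-th term does not approach 0; divergence by the term test.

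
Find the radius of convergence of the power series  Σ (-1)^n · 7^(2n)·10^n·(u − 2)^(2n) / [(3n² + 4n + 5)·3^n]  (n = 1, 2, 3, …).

R = √30/70

The ratio of consecutive coefficients is [(3n² + 4n + 5)/(3(n+1)² + 4(n+1) + 5)] · 49·10/3 → 490/3.
Since the exponent of (u − 2) increases by 2 each term, convergence requires |u − 2|² < 3/490, hence R = √30/70.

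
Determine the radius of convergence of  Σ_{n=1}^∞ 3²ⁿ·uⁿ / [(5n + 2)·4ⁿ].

By the ratio test, |a_{n+1}/a_n| = [(5n + 2)/(5(n+1) + 2)] · 9/4 → 9/4.
Thus R = 1/(9/4) = 4/9.

R = 4/9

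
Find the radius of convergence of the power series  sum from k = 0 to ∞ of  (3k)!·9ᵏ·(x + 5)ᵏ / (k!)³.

The ratio of consecutive coefficients is (3k+1)·(3k+2)·(3k+3)/(k+1)³ · 9 → 243.
Convergence for |x + 5| · 243 < 1, i.e. |x + 5| < 1/243. So R = 1/243.

R = 1/243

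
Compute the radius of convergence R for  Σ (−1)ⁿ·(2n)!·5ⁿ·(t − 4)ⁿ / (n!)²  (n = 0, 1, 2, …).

Apply the ratio test: |a_{n+1}| / |a_n| = (2n+1)·(2n+2)/(n+1)² · 5, which tends to 20 as n → ∞.
Convergence for |t − 4| · 20 < 1, i.e. |t − 4| < 1/20. So R = 1/20.

R = 1/20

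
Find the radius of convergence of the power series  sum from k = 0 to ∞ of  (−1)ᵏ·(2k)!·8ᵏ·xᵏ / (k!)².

Apply the ratio test: |a_{k+1}| / |a_k| = (2k+1)·(2k+2)/(k+1)² · 8, which tends to 32 as k → ∞.
Convergence for |x| · 32 < 1, i.e. |x| < 1/32. So R = 1/32.

R = 1/32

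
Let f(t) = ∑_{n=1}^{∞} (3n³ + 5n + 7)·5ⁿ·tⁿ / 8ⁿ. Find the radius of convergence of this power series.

R = 8/5

By the ratio test, |a_{n+1}/a_n| = [(3(n+1)³ + 5(n+1) + 7)/(3n³ + 5n + 7)] · 5/8 → 5/8.
Convergence for |t| · 5/8 < 1, i.e. |t| < 8/5. So R = 8/5.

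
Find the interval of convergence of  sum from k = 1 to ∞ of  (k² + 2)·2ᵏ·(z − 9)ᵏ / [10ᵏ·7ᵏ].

The ratio of consecutive coefficients is [((k+1)² + 2)/(k² + 2)] · 2/(10·7) → 1/35.
Convergence for |z − 9| · 1/35 < 1, i.e. |z − 9| < 35. So R = 35.
Endpoint z = 44: the terms have absolute value of order k², which does not tend to 0, so the series diverges by the divergence test.
When z = -26, the terms have absolute value of order k², which does not tend to 0, so the series diverges by the divergence test.

(-26, 44)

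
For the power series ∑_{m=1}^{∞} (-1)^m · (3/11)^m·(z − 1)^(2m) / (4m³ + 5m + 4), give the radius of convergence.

R = √33/3

By the ratio test, |a_{m+1}/a_m| = [(4m³ + 5m + 4)/(4(m+1)³ + 5(m+1) + 4)] · 3/11 → 3/11.
Writing y = (z − 1)², the series in y has radius 11/3, so |z − 1| < √(11/3) and R = √33/3.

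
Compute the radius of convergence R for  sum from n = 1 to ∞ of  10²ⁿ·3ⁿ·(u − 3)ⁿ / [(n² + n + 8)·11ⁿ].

R = 11/300

The ratio of consecutive coefficients is [(n² + n + 8)/((n+1)² + (n+1) + 8)] · 100·3/11 → 300/11.
Hence the series converges for |u − 3| < 1/(300/11) = 11/300, so the radius of convergence is 11/300.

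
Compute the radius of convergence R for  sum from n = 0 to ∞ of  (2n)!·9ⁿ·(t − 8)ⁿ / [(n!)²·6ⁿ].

R = 1/6

Apply the ratio test: |a_{n+1}| / |a_n| = (2n+1)·(2n+2)/(n+1)² · 9/6, which tends to 6 as n → ∞.
The series converges when 6 · |t − 8| < 1, giving R = 1/6.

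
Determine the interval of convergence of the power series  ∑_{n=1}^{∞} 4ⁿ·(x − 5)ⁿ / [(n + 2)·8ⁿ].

[3, 7)

Ratio test: |a_{n+1}/a_n| = [(n + 2)/((n+1) + 2)] · 4/8 → 1/2 as n → ∞.
Hence the series converges for |x − 5| < 1/(1/2) = 2, so the radius of convergence is 2.
When x = 7, the terms are asymptotic to a nonzero constant times 1/n, so the series diverges by limit comparison with Σ 1/n.
Endpoint x = 3: an alternating series whose terms decrease to 0 in absolute value, so it converges by the Leibniz criterion.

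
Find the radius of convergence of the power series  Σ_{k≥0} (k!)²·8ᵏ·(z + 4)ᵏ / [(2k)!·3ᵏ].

By the ratio test, |a_{k+1}/a_k| = (k+1)²/[(2k+1)·(2k+2)] · 8/3 → 2/3.
Convergence for |z + 4| · 2/3 < 1, i.e. |z + 4| < 3/2. So R = 3/2.

R = 3/2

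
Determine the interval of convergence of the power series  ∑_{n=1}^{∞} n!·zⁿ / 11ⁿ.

{0}

The ratio of consecutive coefficients is (n+1) · 1/11 → ∞.
Since the ratio → ∞, the series diverges for every z ≠ 0, and R = 0.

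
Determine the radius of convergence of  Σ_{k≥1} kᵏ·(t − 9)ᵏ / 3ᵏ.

By the Cauchy root test, |a_k|^(1/k) = k/3 → ∞.
Since the k-th root of |a_k| is unbounded, the series converges only at t = 9; R = 0.

R = 0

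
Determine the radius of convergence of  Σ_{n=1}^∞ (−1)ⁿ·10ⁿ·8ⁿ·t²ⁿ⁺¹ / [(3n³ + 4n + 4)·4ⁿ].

R = √5/10

Ratio test: |a_{n+1}/a_n| = [(3n³ + 4n + 4)/(3(n+1)³ + 4(n+1) + 4)] · 10·8/4 → 20 as n → ∞.
Since the exponent of t increases by 2 each term, convergence requires |t|² < 1/20, hence R = √5/10.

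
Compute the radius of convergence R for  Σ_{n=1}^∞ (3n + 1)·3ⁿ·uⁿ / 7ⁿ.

By the ratio test, |a_{n+1}/a_n| = [(3(n+1) + 1)/(3n + 1)] · 3/7 → 3/7.
Convergence for |u| · 3/7 < 1, i.e. |u| < 7/3. So R = 7/3.

R = 7/3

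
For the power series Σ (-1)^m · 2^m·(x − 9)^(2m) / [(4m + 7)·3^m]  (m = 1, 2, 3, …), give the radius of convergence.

Apply the ratio test: |a_{m+1}| / |a_m| = [(4m + 7)/(4(m+1) + 7)] · 2/3, which tends to 2/3 as m → ∞.
Since the exponent of (x − 9) increases by 2 each term, convergence requires |x − 9|² < 3/2, hence R = √6/2.

R = √6/2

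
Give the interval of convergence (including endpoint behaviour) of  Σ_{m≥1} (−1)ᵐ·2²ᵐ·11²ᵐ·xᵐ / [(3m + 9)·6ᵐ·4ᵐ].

By the ratio test, |a_{m+1}/a_m| = [(3m + 9)/(3(m+1) + 9)] · 4·121/(6·4) → 121/6.
The series converges when 121/6 · |x| < 1, giving R = 6/121.
When x = 6/121, the terms alternate in sign and decrease monotonically to 0 in absolute value (size ~ c/m), so the alternating series test gives convergence.
Endpoint x = -6/121: the terms are asymptotic to a nonzero constant times 1/m, so the series diverges by limit comparison with Σ 1/m.

(-6/121, 6/121]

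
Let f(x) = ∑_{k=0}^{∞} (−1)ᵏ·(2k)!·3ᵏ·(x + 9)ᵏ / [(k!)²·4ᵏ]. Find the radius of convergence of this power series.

R = 1/3

The ratio of consecutive coefficients is (2k+1)·(2k+2)/(k+1)² · 3/4 → 3.
Thus R = 1/(3) = 1/3.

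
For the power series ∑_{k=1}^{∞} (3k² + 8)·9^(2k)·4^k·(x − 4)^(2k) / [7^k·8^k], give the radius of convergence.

Apply the ratio test: |a_{k+1}| / |a_k| = [(3(k+1)² + 8)/(3k² + 8)] · 81·4/(7·8), which tends to 81/14 as k → ∞.
Since the exponent of (x − 4) increases by 2 each term, convergence requires |x − 4|² < 14/81, hence R = √14/9.

R = √14/9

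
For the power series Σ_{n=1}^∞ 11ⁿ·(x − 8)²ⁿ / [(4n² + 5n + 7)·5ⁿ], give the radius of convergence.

R = √55/11

Ratio test: |a_{n+1}/a_n| = [(4n² + 5n + 7)/(4(n+1)² + 5(n+1) + 7)] · 11/5 → 11/5 as n → ∞.
Writing y = (x − 8)², the series in y has radius 5/11, so |x − 8| < √(5/11) and R = √55/11.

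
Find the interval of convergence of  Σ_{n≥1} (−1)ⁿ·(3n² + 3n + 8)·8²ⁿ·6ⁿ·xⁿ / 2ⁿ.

(-1/192, 1/192)

Apply the ratio test: |a_{n+1}| / |a_n| = [(3(n+1)² + 3(n+1) + 8)/(3n² + 3n + 8)] · 64·6/2, which tends to 192 as n → ∞.
Hence the series converges for |x| < 1/(192) = 1/192, so the radius of convergence is 1/192.
Endpoint x = 1/192: the terms have absolute value of order n², which does not tend to 0, so the series diverges by the divergence test.
When x = -1/192, the terms do not tend to 0, so the series diverges.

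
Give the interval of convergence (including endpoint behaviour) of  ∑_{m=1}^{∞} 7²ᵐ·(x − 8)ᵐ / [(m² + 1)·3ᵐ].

[389/49, 395/49]

By the ratio test, |a_{m+1}/a_m| = [(m² + 1)/((m+1)² + 1)] · 49/3 → 49/3.
Convergence for |x − 8| · 49/3 < 1, i.e. |x − 8| < 3/49. So R = 3/49.
At x = 395/49: absolute convergence follows by limit comparison with Σ 1/m².
Endpoint x = 389/49: the terms are on the order of 1/m², so the series converges absolutely by comparison with the p-series (p = 2 > 1).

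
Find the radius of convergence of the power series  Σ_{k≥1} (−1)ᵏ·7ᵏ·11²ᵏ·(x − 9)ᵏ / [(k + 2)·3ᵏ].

R = 3/847

By the ratio test, |a_{k+1}/a_k| = [(k + 2)/((k+1) + 2)] · 7·121/3 → 847/3.
Hence the series converges for |x − 9| < 1/(847/3) = 3/847, so the radius of convergence is 3/847.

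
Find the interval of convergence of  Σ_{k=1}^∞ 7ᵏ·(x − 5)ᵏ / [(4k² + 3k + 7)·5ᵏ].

Ratio test: |a_{k+1}/a_k| = [(4k² + 3k + 7)/(4(k+1)² + 3(k+1) + 7)] · 7/5 → 7/5 as k → ∞.
The series converges when 7/5 · |x − 5| < 1, giving R = 5/7.
Endpoint x = 40/7: the series is dominated by a constant times Σ 1/k², which converges (p = 2 > 1).
When x = 30/7, absolute convergence follows by limit comparison with Σ 1/k².

[30/7, 40/7]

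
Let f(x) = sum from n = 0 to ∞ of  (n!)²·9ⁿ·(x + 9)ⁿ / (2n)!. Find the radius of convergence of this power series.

R = 4/9

By the ratio test, |a_{n+1}/a_n| = (n+1)²/[(2n+1)·(2n+2)] · 9 → 9/4.
Convergence for |x + 9| · 9/4 < 1, i.e. |x + 9| < 4/9. So R = 4/9.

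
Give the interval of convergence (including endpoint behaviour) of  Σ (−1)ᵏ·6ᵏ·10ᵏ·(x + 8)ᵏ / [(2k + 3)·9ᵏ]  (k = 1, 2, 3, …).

(-163/20, -157/20]

The ratio of consecutive coefficients is [(2k + 3)/(2(k+1) + 3)] · 6·10/9 → 20/3.
Hence the series converges for |x + 8| < 1/(20/3) = 3/20, so the radius of convergence is 3/20.
At x = -157/20: the terms alternate in sign and decrease monotonically to 0 in absolute value (size ~ c/k), so the alternating series test gives convergence.
When x = -163/20, the terms behave like c/k; limit comparison with the harmonic series gives divergence.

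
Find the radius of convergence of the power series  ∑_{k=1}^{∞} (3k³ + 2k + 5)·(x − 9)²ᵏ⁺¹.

R = 1

The ratio of consecutive coefficients is (3(k+1)³ + 2(k+1) + 5)/(3k³ + 2k + 5) → 1.
Successive powers of (x − 9) differ by 2, so the series converges when |x − 9|² · 1 < 1, i.e. |x − 9| < √(1) = 1. So R = 1.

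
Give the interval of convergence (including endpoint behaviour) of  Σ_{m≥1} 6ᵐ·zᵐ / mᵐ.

(−∞, ∞)

By the Cauchy root test, |a_m|^(1/m) = 6/m → 0.
Since the m-th root of |a_m| tends to 0, the series converges for all real z; R = ∞.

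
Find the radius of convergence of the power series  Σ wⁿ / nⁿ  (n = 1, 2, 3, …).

By the Cauchy root test, |a_n|^(1/n) = 1/n → 0.
The limit is 0 for every w, so R = ∞.

R = ∞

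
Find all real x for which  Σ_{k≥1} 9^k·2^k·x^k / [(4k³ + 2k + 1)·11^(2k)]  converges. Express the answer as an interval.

Apply the ratio test: |a_{k+1}| / |a_k| = [(4k³ + 2k + 1)/(4(k+1)³ + 2(k+1) + 1)] · 9·2/121, which tends to 18/121 as k → ∞.
Convergence for |x| · 18/121 < 1, i.e. |x| < 121/18. So R = 121/18.
Endpoint x = 121/18: absolute convergence follows by limit comparison with Σ 1/k³.
At x = -121/18: the terms are on the order of 1/k³, so the series converges absolutely by comparison with the p-series (p = 3 > 1).

[-121/18, 121/18]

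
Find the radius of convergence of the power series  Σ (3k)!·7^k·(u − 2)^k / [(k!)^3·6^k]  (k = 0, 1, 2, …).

Ratio test: |a_{k+1}/a_k| = (3k+1)·(3k+2)·(3k+3)/(k+1)³ · 7/6 → 63/2 as k → ∞.
Convergence for |u − 2| · 63/2 < 1, i.e. |u − 2| < 2/63. So R = 2/63.

R = 2/63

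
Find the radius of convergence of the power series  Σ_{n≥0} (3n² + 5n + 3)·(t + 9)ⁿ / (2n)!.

Apply the ratio test: |a_{n+1}| / |a_n| = (3(n+1)² + 5(n+1) + 3)/(3n² + 5n + 3) · 1/[(2n+1)·(2n+2)], which tends to 0 as n → ∞.
The limit is 0, so the series converges for all t; R = ∞.

R = ∞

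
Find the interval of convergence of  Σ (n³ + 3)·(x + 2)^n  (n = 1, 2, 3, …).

(-3, -1)

Ratio test: |a_{n+1}/a_n| = ((n+1)³ + 3)/(n³ + 3) → 1 as n → ∞.
Convergence for |x + 2| < 1, so R = 1.
Endpoint x = -1: the terms have absolute value of order n³, which does not tend to 0, so the series diverges by the divergence test.
At x = -3: the n-th term does not approach 0; divergence by the term test.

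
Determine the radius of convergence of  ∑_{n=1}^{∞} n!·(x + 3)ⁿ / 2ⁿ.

By the ratio test, |a_{n+1}/a_n| = (n+1) · 1/2 → ∞.
The ratio grows without bound, so the series diverges whenever (x + 3) ≠ 0; it converges only at x = -3. R = 0.

R = 0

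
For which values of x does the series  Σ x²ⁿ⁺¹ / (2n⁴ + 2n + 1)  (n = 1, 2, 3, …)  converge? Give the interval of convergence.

[-1, 1]

By the ratio test, |a_{n+1}/a_n| = (2n⁴ + 2n + 1)/(2(n+1)⁴ + 2(n+1) + 1) → 1.
Successive powers of x differ by 2, so the series converges when |x|² · 1 < 1, i.e. |x| < √(1) = 1. So R = 1.
Check x = 1: the series is dominated by a constant times Σ 1/n⁴, which converges (p = 4 > 1).
When x = -1, the terms are on the order of 1/n⁴, so the series converges absolutely by comparison with the p-series (p = 4 > 1).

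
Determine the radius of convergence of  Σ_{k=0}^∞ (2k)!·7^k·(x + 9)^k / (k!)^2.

R = 1/28

By the ratio test, |a_{k+1}/a_k| = (2k+1)·(2k+2)/(k+1)² · 7 → 28.
Hence the series converges for |x + 9| < 1/(28) = 1/28, so the radius of convergence is 1/28.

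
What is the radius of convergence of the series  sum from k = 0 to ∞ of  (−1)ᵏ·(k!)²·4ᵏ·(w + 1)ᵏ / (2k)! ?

The ratio of consecutive coefficients is (k+1)²/[(2k+1)·(2k+2)] · 4 → 1.
Hence R = 1.

R = 1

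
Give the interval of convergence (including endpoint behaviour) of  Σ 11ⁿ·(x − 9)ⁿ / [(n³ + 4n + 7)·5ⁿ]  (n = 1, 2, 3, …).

[94/11, 104/11]

By the ratio test, |a_{n+1}/a_n| = [(n³ + 4n + 7)/((n+1)³ + 4(n+1) + 7)] · 11/5 → 11/5.
The series converges when 11/5 · |x − 9| < 1, giving R = 5/11.
When x = 104/11, absolute convergence follows by limit comparison with Σ 1/n³.
When x = 94/11, the terms are on the order of 1/n³, so the series converges absolutely by comparison with the p-series (p = 3 > 1).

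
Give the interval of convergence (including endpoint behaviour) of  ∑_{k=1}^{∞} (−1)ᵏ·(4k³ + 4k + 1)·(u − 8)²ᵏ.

Apply the ratio test: |a_{k+1}| / |a_k| = (4(k+1)³ + 4(k+1) + 1)/(4k³ + 4k + 1), which tends to 1 as k → ∞.
Writing y = (u − 8)², the series in y has radius 1, so |u − 8| < √(1) = 1 and R = 1.
At u = 9: the terms have absolute value of order k³, which does not tend to 0, so the series diverges by the divergence test.
When u = 7, the terms do not tend to 0, so the series diverges.

(7, 9)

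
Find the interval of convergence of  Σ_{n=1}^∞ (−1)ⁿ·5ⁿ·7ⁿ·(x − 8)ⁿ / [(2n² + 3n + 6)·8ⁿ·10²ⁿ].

Ratio test: |a_{n+1}/a_n| = [(2n² + 3n + 6)/(2(n+1)² + 3(n+1) + 6)] · 5·7/(8·100) → 7/160 as n → ∞.
Hence the series converges for |x − 8| < 1/(7/160) = 160/7, so the radius of convergence is 160/7.
When x = 216/7, the terms are on the order of 1/n², so the series converges absolutely by comparison with the p-series (p = 2 > 1).
Endpoint x = -104/7: the terms are on the order of 1/n², so the series converges absolutely by comparison with the p-series (p = 2 > 1).

[-104/7, 216/7]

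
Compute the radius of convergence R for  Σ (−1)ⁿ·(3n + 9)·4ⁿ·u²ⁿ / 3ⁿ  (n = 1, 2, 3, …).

R = √3/2

Ratio test: |a_{n+1}/a_n| = [(3(n+1) + 9)/(3n + 9)] · 4/3 → 4/3 as n → ∞.
Since the exponent of u increases by 2 each term, convergence requires |u|² < 3/4, hence R = √3/2.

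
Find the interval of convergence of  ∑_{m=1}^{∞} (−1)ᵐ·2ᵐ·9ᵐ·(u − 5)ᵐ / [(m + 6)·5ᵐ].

Apply the ratio test: |a_{m+1}| / |a_m| = [(m + 6)/((m+1) + 6)] · 2·9/5, which tends to 18/5 as m → ∞.
Thus R = 1/(18/5) = 5/18.
When u = 95/18, convergence follows from the alternating series test (terms decrease monotonically to 0).
At u = 85/18: the terms are asymptotic to a nonzero constant times 1/m, so the series diverges by limit comparison with Σ 1/m.

(85/18, 95/18]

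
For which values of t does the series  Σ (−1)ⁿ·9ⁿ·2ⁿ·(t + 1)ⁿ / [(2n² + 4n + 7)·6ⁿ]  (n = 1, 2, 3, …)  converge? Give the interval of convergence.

Ratio test: |a_{n+1}/a_n| = [(2n² + 4n + 7)/(2(n+1)² + 4(n+1) + 7)] · 9·2/6 → 3 as n → ∞.
The series converges when 3 · |t + 1| < 1, giving R = 1/3.
When t = -2/3, absolute convergence follows by limit comparison with Σ 1/n².
Endpoint t = -4/3: the series is dominated by a constant times Σ 1/n², which converges (p = 2 > 1).

[-4/3, -2/3]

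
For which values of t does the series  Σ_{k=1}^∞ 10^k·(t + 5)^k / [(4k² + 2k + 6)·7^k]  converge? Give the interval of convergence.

The ratio of consecutive coefficients is [(4k² + 2k + 6)/(4(k+1)² + 2(k+1) + 6)] · 10/7 → 10/7.
The series converges when 10/7 · |t + 5| < 1, giving R = 7/10.
At t = -43/10: the series is dominated by a constant times Σ 1/k², which converges (p = 2 > 1).
When t = -57/10, absolute convergence follows by limit comparison with Σ 1/k².

[-57/10, -43/10]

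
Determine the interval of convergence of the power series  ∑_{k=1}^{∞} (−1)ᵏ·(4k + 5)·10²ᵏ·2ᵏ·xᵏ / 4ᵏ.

The ratio of consecutive coefficients is [(4(k+1) + 5)/(4k + 5)] · 100·2/4 → 50.
The series converges when 50 · |x| < 1, giving R = 1/50.
When x = 1/50, the k-th term does not approach 0; divergence by the term test.
At x = -1/50: the terms have absolute value of order k, which does not tend to 0, so the series diverges by the divergence test.

(-1/50, 1/50)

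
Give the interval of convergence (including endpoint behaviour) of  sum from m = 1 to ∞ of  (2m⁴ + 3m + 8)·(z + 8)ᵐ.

(-9, -7)

Ratio test: |a_{m+1}/a_m| = (2(m+1)⁴ + 3(m+1) + 8)/(2m⁴ + 3m + 8) → 1 as m → ∞.
Convergence for |z + 8| < 1, so R = 1.
At z = -7: the terms do not tend to 0, so the series diverges.
When z = -9, the terms do not tend to 0, so the series diverges.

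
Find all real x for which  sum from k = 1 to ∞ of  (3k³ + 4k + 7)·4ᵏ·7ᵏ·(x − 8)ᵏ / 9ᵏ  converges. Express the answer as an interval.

Ratio test: |a_{k+1}/a_k| = [(3(k+1)³ + 4(k+1) + 7)/(3k³ + 4k + 7)] · 4·7/9 → 28/9 as k → ∞.
Convergence for |x − 8| · 28/9 < 1, i.e. |x − 8| < 9/28. So R = 9/28.
Check x = 233/28: the terms have absolute value of order k³, which does not tend to 0, so the series diverges by the divergence test.
Check x = 215/28: the terms have absolute value of order k³, which does not tend to 0, so the series diverges by the divergence test.

(215/28, 233/28)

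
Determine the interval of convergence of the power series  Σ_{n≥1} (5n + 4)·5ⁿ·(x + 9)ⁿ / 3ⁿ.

(-48/5, -42/5)

By the ratio test, |a_{n+1}/a_n| = [(5(n+1) + 4)/(5n + 4)] · 5/3 → 5/3.
Hence the series converges for |x + 9| < 1/(5/3) = 3/5, so the radius of convergence is 3/5.
At x = -42/5: the terms have absolute value of order n, which does not tend to 0, so the series diverges by the divergence test.
When x = -48/5, the terms do not tend to 0, so the series diverges.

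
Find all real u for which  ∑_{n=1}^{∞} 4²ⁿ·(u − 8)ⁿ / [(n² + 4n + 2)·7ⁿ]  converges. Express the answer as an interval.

By the ratio test, |a_{n+1}/a_n| = [(n² + 4n + 2)/((n+1)² + 4(n+1) + 2)] · 16/7 → 16/7.
Hence the series converges for |u − 8| < 1/(16/7) = 7/16, so the radius of convergence is 7/16.
Check u = 135/16: the series is dominated by a constant times Σ 1/n², which converges (p = 2 > 1).
Endpoint u = 121/16: the series is dominated by a constant times Σ 1/n², which converges (p = 2 > 1).

[121/16, 135/16]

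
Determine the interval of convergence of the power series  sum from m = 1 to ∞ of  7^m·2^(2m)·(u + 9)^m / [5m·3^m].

Ratio test: |a_{m+1}/a_m| = [5m/5(m+1)] · 7·4/3 → 28/3 as m → ∞.
Thus R = 1/(28/3) = 3/28.
At u = -249/28: comparison with the harmonic series Σ 1/m shows the series diverges.
When u = -255/28, an alternating series whose terms decrease to 0 in absolute value, so it converges by the Leibniz criterion.

[-255/28, -249/28)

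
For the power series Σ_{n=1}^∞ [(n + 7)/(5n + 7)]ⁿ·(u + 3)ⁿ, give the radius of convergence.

R = 5

Root test: |a_n|^(1/n) = (n + 7)/(5n + 7) → 1/5.
Hence the series converges for |u + 3| < 1/(1/5) = 5, so the radius of convergence is 5.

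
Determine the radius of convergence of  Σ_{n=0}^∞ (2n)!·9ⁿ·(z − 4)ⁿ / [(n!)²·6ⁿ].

R = 1/6

Ratio test: |a_{n+1}/a_n| = (2n+1)·(2n+2)/(n+1)² · 9/6 → 6 as n → ∞.
The series converges when 6 · |z − 4| < 1, giving R = 1/6.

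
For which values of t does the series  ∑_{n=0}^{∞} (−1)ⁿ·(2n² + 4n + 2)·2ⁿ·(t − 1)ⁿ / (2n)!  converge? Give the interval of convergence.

The ratio of consecutive coefficients is (2(n+1)² + 4(n+1) + 2)/(2n² + 4n + 2) · 2 · 1/[(2n+1)·(2n+2)] → 0.
Since the limit is 0 < 1 for every t, the series converges on all of ℝ and R = ∞.

(−∞, ∞)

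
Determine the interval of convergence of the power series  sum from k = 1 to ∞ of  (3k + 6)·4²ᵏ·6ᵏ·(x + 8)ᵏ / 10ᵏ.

(-389/48, -379/48)

Ratio test: |a_{k+1}/a_k| = [(3(k+1) + 6)/(3k + 6)] · 16·6/10 → 48/5 as k → ∞.
Hence the series converges for |x + 8| < 1/(48/5) = 5/48, so the radius of convergence is 5/48.
Check x = -379/48: the k-th term does not approach 0; divergence by the term test.
At x = -389/48: the terms do not tend to 0, so the series diverges.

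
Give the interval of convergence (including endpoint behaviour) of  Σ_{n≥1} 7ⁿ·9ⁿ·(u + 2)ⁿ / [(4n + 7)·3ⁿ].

The ratio of consecutive coefficients is [(4n + 7)/(4(n+1) + 7)] · 7·9/3 → 21.
Convergence for |u + 2| · 21 < 1, i.e. |u + 2| < 1/21. So R = 1/21.
When u = -41/21, the terms behave like c/n; limit comparison with the harmonic series gives divergence.
Check u = -43/21: the terms alternate in sign and decrease monotonically to 0 in absolute value (size ~ c/n), so the alternating series test gives convergence.

[-43/21, -41/21)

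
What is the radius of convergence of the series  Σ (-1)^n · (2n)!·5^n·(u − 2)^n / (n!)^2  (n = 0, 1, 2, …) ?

R = 1/20

The ratio of consecutive coefficients is (2n+1)·(2n+2)/(n+1)² · 5 → 20.
Hence the series converges for |u − 2| < 1/(20) = 1/20, so the radius of convergence is 1/20.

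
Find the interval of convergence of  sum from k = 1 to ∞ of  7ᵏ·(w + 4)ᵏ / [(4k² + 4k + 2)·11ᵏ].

By the ratio test, |a_{k+1}/a_k| = [(4k² + 4k + 2)/(4(k+1)² + 4(k+1) + 2)] · 7/11 → 7/11.
Thus R = 1/(7/11) = 11/7.
Endpoint w = -17/7: the series is dominated by a constant times Σ 1/k², which converges (p = 2 > 1).
Check w = -39/7: the terms are on the order of 1/k², so the series converges absolutely by comparison with the p-series (p = 2 > 1).

[-39/7, -17/7]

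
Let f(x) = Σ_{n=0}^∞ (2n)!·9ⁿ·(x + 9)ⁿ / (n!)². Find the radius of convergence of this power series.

R = 1/36

The ratio of consecutive coefficients is (2n+1)·(2n+2)/(n+1)² · 9 → 36.
Convergence for |x + 9| · 36 < 1, i.e. |x + 9| < 1/36. So R = 1/36.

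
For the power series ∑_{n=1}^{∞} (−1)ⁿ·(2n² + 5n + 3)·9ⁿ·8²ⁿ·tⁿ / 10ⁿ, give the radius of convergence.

R = 5/288

Ratio test: |a_{n+1}/a_n| = [(2(n+1)² + 5(n+1) + 3)/(2n² + 5n + 3)] · 9·64/10 → 288/5 as n → ∞.
Thus R = 1/(288/5) = 5/288.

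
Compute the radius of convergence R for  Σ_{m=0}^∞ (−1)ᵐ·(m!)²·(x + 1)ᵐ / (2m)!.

The ratio of consecutive coefficients is (m+1)²/[(2m+1)·(2m+2)] → 1/4.
Thus R = 1/(1/4) = 4.

R = 4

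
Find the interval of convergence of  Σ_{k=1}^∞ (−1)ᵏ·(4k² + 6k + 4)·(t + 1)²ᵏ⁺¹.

Apply the ratio test: |a_{k+1}| / |a_k| = (4(k+1)² + 6(k+1) + 4)/(4k² + 6k + 4), which tends to 1 as k → ∞.
Successive powers of (t + 1) differ by 2, so the series converges when |t + 1|² · 1 < 1, i.e. |t + 1| < √(1) = 1. So R = 1.
Endpoint t = 0: the k-th term does not approach 0; divergence by the term test.
Check t = -2: the terms have absolute value of order k², which does not tend to 0, so the series diverges by the divergence test.

(-2, 0)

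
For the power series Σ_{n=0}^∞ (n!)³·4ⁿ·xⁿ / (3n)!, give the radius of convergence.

R = 27/4

By the ratio test, |a_{n+1}/a_n| = (n+1)³/[(3n+1)·(3n+2)·(3n+3)] · 4 → 4/27.
The series converges when 4/27 · |x| < 1, giving R = 27/4.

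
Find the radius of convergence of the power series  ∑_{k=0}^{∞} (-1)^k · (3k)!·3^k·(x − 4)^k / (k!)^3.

R = 1/81

By the ratio test, |a_{k+1}/a_k| = (3k+1)·(3k+2)·(3k+3)/(k+1)³ · 3 → 81.
Convergence for |x − 4| · 81 < 1, i.e. |x − 4| < 1/81. So R = 1/81.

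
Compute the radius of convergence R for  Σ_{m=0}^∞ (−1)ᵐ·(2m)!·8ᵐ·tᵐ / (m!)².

Apply the ratio test: |a_{m+1}| / |a_m| = (2m+1)·(2m+2)/(m+1)² · 8, which tends to 32 as m → ∞.
Thus R = 1/(32) = 1/32.

R = 1/32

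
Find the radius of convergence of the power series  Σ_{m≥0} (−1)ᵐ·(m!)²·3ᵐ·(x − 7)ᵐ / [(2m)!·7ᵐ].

R = 28/3

The ratio of consecutive coefficients is (m+1)²/[(2m+1)·(2m+2)] · 3/7 → 3/28.
Thus R = 1/(3/28) = 28/3.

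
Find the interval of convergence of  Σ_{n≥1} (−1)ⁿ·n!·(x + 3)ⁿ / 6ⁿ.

{-3}

Ratio test: |a_{n+1}/a_n| = (n+1) · 1/6 → ∞ as n → ∞.
The terms grow without bound for any (x + 3) ≠ 0, so R = 0 (convergence only at x = -3).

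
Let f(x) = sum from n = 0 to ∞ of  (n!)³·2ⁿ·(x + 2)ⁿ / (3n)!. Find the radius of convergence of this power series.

R = 27/2

Apply the ratio test: |a_{n+1}| / |a_n| = (n+1)³/[(3n+1)·(3n+2)·(3n+3)] · 2, which tends to 2/27 as n → ∞.
Hence the series converges for |x + 2| < 1/(2/27) = 27/2, so the radius of convergence is 27/2.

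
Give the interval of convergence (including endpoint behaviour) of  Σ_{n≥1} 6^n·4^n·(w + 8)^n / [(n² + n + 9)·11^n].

Apply the ratio test: |a_{n+1}| / |a_n| = [(n² + n + 9)/((n+1)² + (n+1) + 9)] · 6·4/11, which tends to 24/11 as n → ∞.
Hence the series converges for |w + 8| < 1/(24/11) = 11/24, so the radius of convergence is 11/24.
Check w = -181/24: absolute convergence follows by limit comparison with Σ 1/n².
When w = -203/24, the terms are on the order of 1/n², so the series converges absolutely by comparison with the p-series (p = 2 > 1).

[-203/24, -181/24]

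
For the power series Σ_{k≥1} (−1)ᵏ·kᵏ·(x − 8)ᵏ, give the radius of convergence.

Applying the root test, |a_k|^(1/k) = k → ∞.
The root grows without bound, so R = 0 (convergence only at x = 8).

R = 0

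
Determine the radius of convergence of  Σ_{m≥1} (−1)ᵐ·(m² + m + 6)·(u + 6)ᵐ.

Ratio test: |a_{m+1}/a_m| = ((m+1)² + (m+1) + 6)/(m² + m + 6) → 1 as m → ∞.
So the series converges when |u + 6| < 1 and diverges when |u + 6| > 1; R = 1.

R = 1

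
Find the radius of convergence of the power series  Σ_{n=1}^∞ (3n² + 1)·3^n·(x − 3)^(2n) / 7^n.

R = √21/3

Apply the ratio test: |a_{n+1}| / |a_n| = [(3(n+1)² + 1)/(3n² + 1)] · 3/7, which tends to 3/7 as n → ∞.
Since the exponent of (x − 3) increases by 2 each term, convergence requires |x − 3|² < 7/3, hence R = √21/3.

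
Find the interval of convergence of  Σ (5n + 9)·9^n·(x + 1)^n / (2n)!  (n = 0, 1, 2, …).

By the ratio test, |a_{n+1}/a_n| = (5(n+1) + 9)/(5n + 9) · 9 · 1/[(2n+1)·(2n+2)] → 0.
The ratio tends to 0 regardless of x, hence R = ∞.

(−∞, ∞)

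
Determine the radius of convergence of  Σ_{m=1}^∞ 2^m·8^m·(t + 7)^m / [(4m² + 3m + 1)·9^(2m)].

The ratio of consecutive coefficients is [(4m² + 3m + 1)/(4(m+1)² + 3(m+1) + 1)] · 2·8/81 → 16/81.
Thus R = 1/(16/81) = 81/16.

R = 81/16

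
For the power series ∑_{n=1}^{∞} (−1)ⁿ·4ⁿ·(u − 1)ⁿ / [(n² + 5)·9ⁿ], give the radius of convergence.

R = 9/4

The ratio of consecutive coefficients is [(n² + 5)/((n+1)² + 5)] · 4/9 → 4/9.
Hence the series converges for |u − 1| < 1/(4/9) = 9/4, so the radius of convergence is 9/4.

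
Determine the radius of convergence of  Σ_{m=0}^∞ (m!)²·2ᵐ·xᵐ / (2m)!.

R = 2

The ratio of consecutive coefficients is (m+1)²/[(2m+1)·(2m+2)] · 2 → 1/2.
Thus R = 1/(1/2) = 2.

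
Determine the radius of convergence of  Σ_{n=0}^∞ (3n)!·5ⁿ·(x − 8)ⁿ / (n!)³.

R = 1/135

Apply the ratio test: |a_{n+1}| / |a_n| = (3n+1)·(3n+2)·(3n+3)/(n+1)³ · 5, which tends to 135 as n → ∞.
Hence the series converges for |x − 8| < 1/(135) = 1/135, so the radius of convergence is 1/135.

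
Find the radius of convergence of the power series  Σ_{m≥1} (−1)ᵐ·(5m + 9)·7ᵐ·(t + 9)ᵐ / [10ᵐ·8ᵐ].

Ratio test: |a_{m+1}/a_m| = [(5(m+1) + 9)/(5m + 9)] · 7/(10·8) → 7/80 as m → ∞.
The series converges when 7/80 · |t + 9| < 1, giving R = 80/7.

R = 80/7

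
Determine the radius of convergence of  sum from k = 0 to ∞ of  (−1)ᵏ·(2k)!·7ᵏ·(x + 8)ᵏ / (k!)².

Apply the ratio test: |a_{k+1}| / |a_k| = (2k+1)·(2k+2)/(k+1)² · 7, which tends to 28 as k → ∞.
The series converges when 28 · |x + 8| < 1, giving R = 1/28.

R = 1/28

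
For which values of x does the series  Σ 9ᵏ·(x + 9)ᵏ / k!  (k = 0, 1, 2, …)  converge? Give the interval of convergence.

(−∞, ∞)

The ratio of consecutive coefficients is 9 · 1/(k+1) → 0.
The ratio tends to 0 regardless of x, hence R = ∞.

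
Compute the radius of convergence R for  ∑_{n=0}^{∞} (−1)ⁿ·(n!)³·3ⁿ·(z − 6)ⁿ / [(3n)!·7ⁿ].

R = 63

Ratio test: |a_{n+1}/a_n| = (n+1)³/[(3n+1)·(3n+2)·(3n+3)] · 3/7 → 1/63 as n → ∞.
Convergence for |z − 6| · 1/63 < 1, i.e. |z − 6| < 63. So R = 63.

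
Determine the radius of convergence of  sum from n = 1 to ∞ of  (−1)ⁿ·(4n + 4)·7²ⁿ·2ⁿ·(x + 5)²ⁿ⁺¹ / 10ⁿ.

R = √5/7

Ratio test: |a_{n+1}/a_n| = [(4(n+1) + 4)/(4n + 4)] · 49·2/10 → 49/5 as n → ∞.
Successive powers of (x + 5) differ by 2, so the series converges when |x + 5|² · 49/5 < 1, i.e. |x + 5| < √(5/49). So R = √5/7.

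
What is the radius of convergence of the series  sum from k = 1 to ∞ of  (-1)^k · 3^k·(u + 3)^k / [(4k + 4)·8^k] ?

Apply the ratio test: |a_{k+1}| / |a_k| = [(4k + 4)/(4(k+1) + 4)] · 3/8, which tends to 3/8 as k → ∞.
Hence the series converges for |u + 3| < 1/(3/8) = 8/3, so the radius of convergence is 8/3.

R = 8/3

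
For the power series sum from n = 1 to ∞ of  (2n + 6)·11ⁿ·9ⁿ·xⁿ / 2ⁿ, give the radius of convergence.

R = 2/99

By the ratio test, |a_{n+1}/a_n| = [(2(n+1) + 6)/(2n + 6)] · 11·9/2 → 99/2.
Convergence for |x| · 99/2 < 1, i.e. |x| < 2/99. So R = 2/99.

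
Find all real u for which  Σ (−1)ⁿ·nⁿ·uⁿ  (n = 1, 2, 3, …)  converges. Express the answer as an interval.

Root test: |a_n|^(1/n) = n → ∞.
Since the n-th root of |a_n| is unbounded, the series converges only at u = 0; R = 0.

{0}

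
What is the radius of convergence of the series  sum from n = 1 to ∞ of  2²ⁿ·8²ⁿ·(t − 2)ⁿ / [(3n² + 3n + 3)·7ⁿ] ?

By the ratio test, |a_{n+1}/a_n| = [(3n² + 3n + 3)/(3(n+1)² + 3(n+1) + 3)] · 4·64/7 → 256/7.
Convergence for |t − 2| · 256/7 < 1, i.e. |t − 2| < 7/256. So R = 7/256.

R = 7/256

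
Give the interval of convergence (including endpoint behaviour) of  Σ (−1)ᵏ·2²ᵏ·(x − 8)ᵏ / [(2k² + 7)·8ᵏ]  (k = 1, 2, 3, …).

[6, 10]

The ratio of consecutive coefficients is [(2k² + 7)/(2(k+1)² + 7)] · 4/8 → 1/2.
Hence the series converges for |x − 8| < 1/(1/2) = 2, so the radius of convergence is 2.
Endpoint x = 10: the series is dominated by a constant times Σ 1/k², which converges (p = 2 > 1).
Check x = 6: the series is dominated by a constant times Σ 1/k², which converges (p = 2 > 1).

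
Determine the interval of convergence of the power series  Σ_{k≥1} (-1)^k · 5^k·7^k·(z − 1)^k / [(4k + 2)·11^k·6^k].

Apply the ratio test: |a_{k+1}| / |a_k| = [(4k + 2)/(4(k+1) + 2)] · 5·7/(11·6), which tends to 35/66 as k → ∞.
Convergence for |z − 1| · 35/66 < 1, i.e. |z − 1| < 66/35. So R = 66/35.
Check z = 101/35: convergence follows from the alternating series test (terms decrease monotonically to 0).
Check z = -31/35: comparison with the harmonic series Σ 1/k shows the series diverges.

(-31/35, 101/35]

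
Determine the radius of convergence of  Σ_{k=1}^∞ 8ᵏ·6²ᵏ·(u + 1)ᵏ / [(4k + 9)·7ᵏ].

R = 7/288

By the ratio test, |a_{k+1}/a_k| = [(4k + 9)/(4(k+1) + 9)] · 8·36/7 → 288/7.
Hence the series converges for |u + 1| < 1/(288/7) = 7/288, so the radius of convergence is 7/288.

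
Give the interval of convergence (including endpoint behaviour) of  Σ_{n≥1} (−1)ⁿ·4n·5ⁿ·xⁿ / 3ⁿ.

(-3/5, 3/5)

The ratio of consecutive coefficients is [4(n+1)/4n] · 5/3 → 5/3.
The series converges when 5/3 · |x| < 1, giving R = 3/5.
When x = 3/5, the terms have absolute value of order n, which does not tend to 0, so the series diverges by the divergence test.
When x = -3/5, the terms have absolute value of order n, which does not tend to 0, so the series diverges by the divergence test.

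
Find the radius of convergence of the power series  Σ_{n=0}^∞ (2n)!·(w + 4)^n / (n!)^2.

The ratio of consecutive coefficients is (2n+1)·(2n+2)/(n+1)² → 4.
The series converges when 4 · |w + 4| < 1, giving R = 1/4.

R = 1/4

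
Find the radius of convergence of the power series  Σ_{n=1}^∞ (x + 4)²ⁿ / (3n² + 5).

R = 1

By the ratio test, |a_{n+1}/a_n| = (3n² + 5)/(3(n+1)² + 5) → 1.
Since the exponent of (x + 4) increases by 2 each term, convergence requires |x + 4|² < 1, hence R = 1.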